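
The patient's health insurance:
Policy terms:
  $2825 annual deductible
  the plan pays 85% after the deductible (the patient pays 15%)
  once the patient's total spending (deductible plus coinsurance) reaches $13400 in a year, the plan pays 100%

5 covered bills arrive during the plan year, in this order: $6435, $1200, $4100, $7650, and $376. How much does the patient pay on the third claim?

$615

Bill 1, $6435: $2825 finishes the deductible; $3610 goes to coinsurance; coinsurance $3610 × 15% = $541.50. Patient pays $3366.50; OOP now $3366.50.
Bill 2, $1200: deductible already satisfied, so patient's share is 15% × $1200 = $180. Patient owes $180 (running OOP $3546.50).
Bill 3, $4100: 15% coinsurance on $4100 = $615. Cost to patient: $615. OOP to date $4161.50.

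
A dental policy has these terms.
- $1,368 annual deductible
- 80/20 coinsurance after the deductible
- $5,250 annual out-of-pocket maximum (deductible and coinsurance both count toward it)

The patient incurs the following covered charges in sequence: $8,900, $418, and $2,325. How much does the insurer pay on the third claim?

$1,860

Claim 1 ($8,900): deductible takes $1,368, $7,532 remains; 20% of $7,532 = $1,506.40. Patient pays $2,874.40; OOP now $2,874.40. Plan pays $8,900 − $2,874.40 = $6,025.60.
Claim 2 ($418): 20% coinsurance on $418 = $83.60. Cost to patient: $83.60. OOP to date $2,958. Plan pays $418 − $83.60 = $334.40.
Claim 3 ($2,325): deductible already satisfied, so patient's share is 20% × $2,325 = $465. Patient owes $465 (running OOP $3,423). Plan pays $2,325 − $465 = $1,860.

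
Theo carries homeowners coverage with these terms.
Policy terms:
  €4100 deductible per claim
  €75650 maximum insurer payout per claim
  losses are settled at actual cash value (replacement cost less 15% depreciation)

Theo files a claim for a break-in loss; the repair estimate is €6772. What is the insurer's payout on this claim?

€1656.20

At 15% depreciation, ACV = €6772 − €1015.80 = €5756.20.
Less the €4100 deductible: €5756.20 − €4100 = €1656.20.
€1656.20 ≤ €75650, so the limit doesn't bind; insurer pays €1656.20.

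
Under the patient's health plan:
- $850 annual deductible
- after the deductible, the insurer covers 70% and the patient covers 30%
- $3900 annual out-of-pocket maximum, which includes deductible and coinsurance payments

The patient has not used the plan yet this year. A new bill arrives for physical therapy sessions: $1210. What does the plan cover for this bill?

The full $850 deductible is still open; $850 of this bill applies to it.
After the $850 deductible portion, $1210 − $850 = $360 is subject to coinsurance.
Coinsurance: $360 × 30% = $108.
Patient responsibility before any cap: $850 + $108 = $958.
Cumulative spending $0 + $958 = $958 stays under the $3900 maximum.
Insurer pays the balance: $1210 − $958 = $252.

$252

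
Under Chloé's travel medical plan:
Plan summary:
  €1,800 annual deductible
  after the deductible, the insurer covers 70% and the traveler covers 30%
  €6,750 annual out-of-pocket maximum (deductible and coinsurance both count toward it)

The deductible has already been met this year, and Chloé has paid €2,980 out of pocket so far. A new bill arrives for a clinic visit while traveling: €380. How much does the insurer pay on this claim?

The deductible is already satisfied, so the full bill goes to coinsurance.
Traveler's 30% share of €380 is €114.
Total out-of-pocket so far would be €2,980 + €114 = €3,094, below the €6,750 cap — no reduction.
Insurer pays the balance: €380 − €114 = €266.

€266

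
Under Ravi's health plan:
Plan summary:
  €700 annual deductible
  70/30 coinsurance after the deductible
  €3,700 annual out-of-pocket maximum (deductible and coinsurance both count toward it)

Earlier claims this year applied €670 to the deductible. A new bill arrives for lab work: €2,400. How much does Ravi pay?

€741

Deductible still to meet: €700 − €670 = €30.
The remaining €2,370 (= €2,400 − €30) moves to coinsurance.
30% of €2,370 = €711 falls to the patient.
That puts the patient's cost at €30 + €711 = €741 before any cap.
Cumulative spending €670 + €741 = €1,411 stays under the €3,700 maximum.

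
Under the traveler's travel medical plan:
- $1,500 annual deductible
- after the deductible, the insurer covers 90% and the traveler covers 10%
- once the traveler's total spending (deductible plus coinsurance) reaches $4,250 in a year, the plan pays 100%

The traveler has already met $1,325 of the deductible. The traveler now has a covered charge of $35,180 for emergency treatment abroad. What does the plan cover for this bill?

$1,325 of the $1,500 deductible is already met, leaving $175.
That leaves $35,180 − $175 = $35,005 for coinsurance.
10% of $35,005 = $3,500.50 falls to the traveler.
That puts the traveler's cost at $175 + $3,500.50 = $3,675.50 before any cap.
That would bring total out-of-pocket to $5,000.50, past the $4,250 cap. The traveler is capped at $4,250 − $1,325 = $2,925 on this claim.
The insurer covers the remainder: $35,180 − $2,925 = $32,255.

$32,255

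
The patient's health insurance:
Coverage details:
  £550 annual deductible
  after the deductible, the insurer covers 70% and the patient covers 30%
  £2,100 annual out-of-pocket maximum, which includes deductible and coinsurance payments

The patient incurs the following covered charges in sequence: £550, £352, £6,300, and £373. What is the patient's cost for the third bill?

Claim 1 (£550): fully absorbed by the deductible. Patient pays £550; OOP now £550.
Claim 2 (£352): deductible met; 30% of £352 = £105.60. Patient pays £105.60; OOP now £655.60.
Claim 3 (£6,300): deductible met; 30% of £6,300 = £1,890. That would push OOP to £2,545.60, over the £2,100 cap, so patient pays £2,100 − £655.60 = £1,444.40.

£1,444.40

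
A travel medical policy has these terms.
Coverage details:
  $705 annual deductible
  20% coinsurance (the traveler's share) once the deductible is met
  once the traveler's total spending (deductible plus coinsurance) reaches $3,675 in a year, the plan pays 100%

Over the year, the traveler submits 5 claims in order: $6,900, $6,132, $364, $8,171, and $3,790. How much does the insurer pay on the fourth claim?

$7,739.20

Claim 1 ($6,900): $705 finishes the deductible; $6,195 goes to coinsurance; 20% of $6,195 = $1,239. Cost to traveler: $1,944. OOP to date $1,944. Insurer: $6,900 − $1,944 = $4,956.
Claim 2 ($6,132): 20% coinsurance on $6,132 = $1,226.40. Cost to traveler: $1,226.40. OOP to date $3,170.40. Insurer: $6,132 − $1,226.40 = $4,905.60.
Claim 3 ($364): deductible already satisfied, so traveler's share is 20% × $364 = $72.80. Traveler pays $72.80; OOP now $3,243.20. Plan pays $364 − $72.80 = $291.20.
Claim 4 ($8,171): deductible met; 20% of $8,171 = $1,634.20. OOP would hit $4,877.40 > $3,675, so the cap limits the traveler to $3,675 − $3,243.20 = $431.80. Plan pays $8,171 − $431.80 = $7,739.20.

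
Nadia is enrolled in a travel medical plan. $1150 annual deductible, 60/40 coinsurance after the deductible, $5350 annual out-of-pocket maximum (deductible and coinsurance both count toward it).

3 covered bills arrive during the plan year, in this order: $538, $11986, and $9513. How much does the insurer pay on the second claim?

Claim 1 ($538): fully absorbed by the deductible. Traveler pays $538; OOP now $538. Plan pays $538 − $538 = $0.
Claim 2 ($11986): $612 finishes the deductible; $11374 goes to coinsurance; traveler's 40% is $4549.60. Together that's $612 + $4549.60 = $5161.60. OOP would hit $5699.60 > $5350, so the cap limits the traveler to $5350 − $538 = $4812. Insurer: $11986 − $4812 = $7174.

$7174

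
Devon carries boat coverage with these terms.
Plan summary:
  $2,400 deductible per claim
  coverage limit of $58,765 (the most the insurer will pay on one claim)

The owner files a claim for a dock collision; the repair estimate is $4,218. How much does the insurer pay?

$1,818

Less the $2,400 deductible: $4,218 − $2,400 = $1,818.
$1,818 is within the $58,765 limit, so the insurer pays $1,818.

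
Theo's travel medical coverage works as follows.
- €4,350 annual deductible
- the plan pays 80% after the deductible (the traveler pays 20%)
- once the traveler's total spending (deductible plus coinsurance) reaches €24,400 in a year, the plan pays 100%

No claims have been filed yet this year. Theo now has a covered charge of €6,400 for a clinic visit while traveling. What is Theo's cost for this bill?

€4,760

Deductible not yet touched, so the first €4,350 of the bill goes to the deductible.
After the €4,350 deductible portion, €6,400 − €4,350 = €2,050 is subject to coinsurance.
20% of €2,050 = €410 falls to the traveler.
That puts the traveler's cost at €4,350 + €410 = €4,760 before any cap.
Total out-of-pocket so far would be €0 + €4,760 = €4,760, below the €24,400 cap — no reduction.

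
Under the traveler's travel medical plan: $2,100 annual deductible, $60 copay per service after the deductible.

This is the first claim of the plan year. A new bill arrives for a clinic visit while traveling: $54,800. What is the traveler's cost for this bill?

$2,160

The full $2,100 deductible is still open; $2,100 of this bill applies to it.
That leaves $54,800 − $2,100 = $52,700 for the copay.
Copay on this service: $60.
That puts the traveler's cost at $2,100 + $60 = $2,160.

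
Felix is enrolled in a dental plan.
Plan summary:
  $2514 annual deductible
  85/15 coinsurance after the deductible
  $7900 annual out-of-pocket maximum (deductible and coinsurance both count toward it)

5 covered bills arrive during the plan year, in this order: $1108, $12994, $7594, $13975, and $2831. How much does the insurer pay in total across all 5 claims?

Bill 1, $1108: all of it applies to the deductible. Patient pays $1108; OOP now $1108. Plan pays $1108 − $1108 = $0.
Bill 2, $12994: $1406 to deductible, leaving $11588; 15% of $11588 = $1738.20. Patient owes $3144.20 (running OOP $4252.20). Plan pays $12994 − $3144.20 = $9849.80.
Bill 3, $7594: 15% coinsurance on $7594 = $1139.10. Patient pays $1139.10; OOP now $5391.30. Plan pays $7594 − $1139.10 = $6454.90.
Bill 4, $13975: 15% coinsurance on $13975 = $2096.25. Cost to patient: $2096.25. OOP to date $7487.55. Insurer: $13975 − $2096.25 = $11878.75.
Bill 5, $2831: deductible met; 15% of $2831 = $424.65. That would push OOP to $7912.20, over the $7900 cap, so patient pays $7900 − $7487.55 = $412.45. Insurer: $2831 − $412.45 = $2418.55.
Insurer total: $0 + $9849.80 + $6454.90 + $11878.75 + $2418.55 = $30602.

$30602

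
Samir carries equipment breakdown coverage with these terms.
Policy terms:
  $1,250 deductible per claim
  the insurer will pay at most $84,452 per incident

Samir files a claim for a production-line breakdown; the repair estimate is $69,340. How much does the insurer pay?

Subtract the deductible: $69,340 − $1,250 = $68,090.
$68,090 ≤ $84,452, so the limit doesn't bind; insurer pays $68,090.

$68,090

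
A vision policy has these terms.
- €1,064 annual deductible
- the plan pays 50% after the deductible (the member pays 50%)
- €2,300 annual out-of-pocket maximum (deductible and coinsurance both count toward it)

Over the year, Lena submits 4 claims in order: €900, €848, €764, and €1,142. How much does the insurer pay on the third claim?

€382

Bill 1, €900: entire amount goes to the deductible. Cost to member: €900. OOP to date €900. Plan pays €900 − €900 = €0.
Bill 2, €848: €164 finishes the deductible; €684 goes to coinsurance; member's 50% is €342. Member pays €506; OOP now €1,406. Insurer: €848 − €506 = €342.
Bill 3, €764: deductible met; 50% of €764 = €382. Member owes €382 (running OOP €1,788). Insurer: €764 − €382 = €382.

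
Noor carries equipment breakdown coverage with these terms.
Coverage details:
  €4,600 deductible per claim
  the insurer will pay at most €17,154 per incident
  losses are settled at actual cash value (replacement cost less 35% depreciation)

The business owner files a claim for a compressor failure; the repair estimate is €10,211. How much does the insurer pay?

Depreciate 35%: the covered value is €10,211 × 0.65 = €6,637.15.
Subtract the deductible: €6,637.15 − €4,600 = €2,037.15.
€2,037.15 ≤ €17,154, so the limit doesn't bind; insurer pays €2,037.15.

€2,037.15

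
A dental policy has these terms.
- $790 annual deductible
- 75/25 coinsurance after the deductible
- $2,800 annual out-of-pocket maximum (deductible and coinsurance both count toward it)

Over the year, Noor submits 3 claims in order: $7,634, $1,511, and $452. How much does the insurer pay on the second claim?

Bill 1, $7,634: deductible takes $790, $6,844 remains; 25% of $6,844 = $1,711. Patient owes $2,501 (running OOP $2,501). Plan pays $7,634 − $2,501 = $5,133.
Bill 2, $1,511: deductible met; 25% of $1,511 = $377.75. OOP would hit $2,878.75 > $2,800, so the cap limits the patient to $2,800 − $2,501 = $299. Plan pays $1,511 − $299 = $1,212.

$1,212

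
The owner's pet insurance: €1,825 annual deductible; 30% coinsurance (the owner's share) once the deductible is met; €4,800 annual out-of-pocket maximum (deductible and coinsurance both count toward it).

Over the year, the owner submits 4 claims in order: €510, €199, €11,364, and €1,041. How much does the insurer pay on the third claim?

Bill 1, €510: fully absorbed by the deductible. Owner owes €510 (running OOP €510). Insurer: €510 − €510 = €0.
Bill 2, €199: all of it applies to the deductible. Cost to owner: €199. OOP to date €709. Plan pays €199 − €199 = €0.
Bill 3, €11,364: €1,116 finishes the deductible; €10,248 goes to coinsurance; owner's 30% is €3,074.40. Deductible plus coinsurance: €1,116 + €3,074.40 = €4,190.40. That would push OOP to €4,899.40, over the €4,800 cap, so owner pays €4,800 − €709 = €4,091. Insurer: €11,364 − €4,091 = €7,273.

€7,273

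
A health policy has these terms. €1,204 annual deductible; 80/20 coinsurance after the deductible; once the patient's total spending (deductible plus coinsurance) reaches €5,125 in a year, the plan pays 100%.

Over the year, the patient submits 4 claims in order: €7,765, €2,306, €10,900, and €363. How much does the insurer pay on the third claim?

€8,752.40

Claim 1 — €7,765: deductible takes €1,204, €6,561 remains; 20% of €6,561 = €1,312.20. Cost to patient: €2,516.20. OOP to date €2,516.20. Insurer: €7,765 − €2,516.20 = €5,248.80.
Claim 2 — €2,306: deductible met; 20% of €2,306 = €461.20. Cost to patient: €461.20. OOP to date €2,977.40. Plan pays €2,306 − €461.20 = €1,844.80.
Claim 3 — €10,900: 20% coinsurance on €10,900 = €2,180. OOP would hit €5,157.40 > €5,125, so the cap limits the patient to €5,125 − €2,977.40 = €2,147.60. Insurer: €10,900 − €2,147.60 = €8,752.40.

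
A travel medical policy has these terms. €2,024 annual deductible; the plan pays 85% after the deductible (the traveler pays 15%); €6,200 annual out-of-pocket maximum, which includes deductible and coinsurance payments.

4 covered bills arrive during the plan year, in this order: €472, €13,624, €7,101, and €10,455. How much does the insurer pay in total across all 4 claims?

Claim 1 — €472: entire amount goes to the deductible. Cost to traveler: €472. OOP to date €472. Plan pays €472 − €472 = €0.
Claim 2 — €13,624: deductible takes €1,552, €12,072 remains; traveler's 15% is €1,810.80. Cost to traveler: €3,362.80. OOP to date €3,834.80. Insurer: €13,624 − €3,362.80 = €10,261.20.
Claim 3 — €7,101: deductible already satisfied, so traveler's share is 15% × €7,101 = €1,065.15. Traveler pays €1,065.15; OOP now €4,899.95. Insurer: €7,101 − €1,065.15 = €6,035.85.
Claim 4 — €10,455: deductible met; 15% of €10,455 = €1,568.25. OOP would hit €6,468.20 > €6,200, so the cap limits the traveler to €6,200 − €4,899.95 = €1,300.05. Insurer: €10,455 − €1,300.05 = €9,154.95.
Insurer total: €0 + €10,261.20 + €6,035.85 + €9,154.95 = €25,452.

€25,452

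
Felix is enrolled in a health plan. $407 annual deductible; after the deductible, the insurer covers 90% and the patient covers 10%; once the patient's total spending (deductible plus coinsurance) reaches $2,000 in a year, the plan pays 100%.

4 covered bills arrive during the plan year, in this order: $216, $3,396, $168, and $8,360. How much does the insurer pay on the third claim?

Bill 1, $216: entire amount goes to the deductible. Patient owes $216 (running OOP $216). Insurer: $216 − $216 = $0.
Bill 2, $3,396: $191 finishes the deductible; $3,205 goes to coinsurance; coinsurance $3,205 × 10% = $320.50. Patient owes $511.50 (running OOP $727.50). Plan pays $3,396 − $511.50 = $2,884.50.
Bill 3, $168: deductible already satisfied, so patient's share is 10% × $168 = $16.80. Patient pays $16.80; OOP now $744.30. Insurer: $168 − $16.80 = $151.20.

$151.20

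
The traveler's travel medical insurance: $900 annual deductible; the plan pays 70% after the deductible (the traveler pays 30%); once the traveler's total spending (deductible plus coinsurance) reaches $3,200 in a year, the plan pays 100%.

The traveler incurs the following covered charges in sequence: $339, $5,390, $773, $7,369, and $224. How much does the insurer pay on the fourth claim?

$6,749.60

Claim 1 ($339): entire amount goes to the deductible. Traveler pays $339; OOP now $339. Insurer: $339 − $339 = $0.
Claim 2 ($5,390): $561 to deductible, leaving $4,829; 30% of $4,829 = $1,448.70. Traveler owes $2,009.70 (running OOP $2,348.70). Insurer: $5,390 − $2,009.70 = $3,380.30.
Claim 3 ($773): deductible already satisfied, so traveler's share is 30% × $773 = $231.90. Traveler owes $231.90 (running OOP $2,580.60). Insurer: $773 − $231.90 = $541.10.
Claim 4 ($7,369): deductible already satisfied, so traveler's share is 30% × $7,369 = $2,210.70. OOP would hit $4,791.30 > $3,200, so the cap limits the traveler to $3,200 − $2,580.60 = $619.40. Insurer: $7,369 − $619.40 = $6,749.60.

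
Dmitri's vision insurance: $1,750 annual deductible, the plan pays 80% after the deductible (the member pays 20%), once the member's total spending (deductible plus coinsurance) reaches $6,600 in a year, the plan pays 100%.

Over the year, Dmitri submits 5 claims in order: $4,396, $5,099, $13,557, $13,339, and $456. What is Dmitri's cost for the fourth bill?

#1 ($4,396): deductible takes $1,750, $2,646 remains; member's 20% is $529.20. Member owes $2,279.20 (running OOP $2,279.20).
#2 ($5,099): 20% coinsurance on $5,099 = $1,019.80. Cost to member: $1,019.80. OOP to date $3,299.
#3 ($13,557): deductible met; 20% of $13,557 = $2,711.40. Member owes $2,711.40 (running OOP $6,010.40).
#4 ($13,339): 20% coinsurance on $13,339 = $2,667.80. Adding that to $6,010.40 gives $8,678.20, past the $6,600 cap; member pays only $6,600 − $6,010.40 = $589.60.

$589.60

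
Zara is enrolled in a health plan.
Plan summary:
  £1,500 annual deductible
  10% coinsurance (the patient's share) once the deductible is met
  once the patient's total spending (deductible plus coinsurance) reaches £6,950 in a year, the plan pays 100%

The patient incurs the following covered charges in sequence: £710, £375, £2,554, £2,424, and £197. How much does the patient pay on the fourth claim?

Claim 1 (£710): all of it applies to the deductible. Patient owes £710 (running OOP £710).
Claim 2 (£375): fully absorbed by the deductible. Patient owes £375 (running OOP £1,085).
Claim 3 (£2,554): £415 finishes the deductible; £2,139 goes to coinsurance; coinsurance £2,139 × 10% = £213.90. Patient pays £628.90; OOP now £1,713.90.
Claim 4 (£2,424): 10% coinsurance on £2,424 = £242.40. Cost to patient: £242.40. OOP to date £1,956.30.

£242.40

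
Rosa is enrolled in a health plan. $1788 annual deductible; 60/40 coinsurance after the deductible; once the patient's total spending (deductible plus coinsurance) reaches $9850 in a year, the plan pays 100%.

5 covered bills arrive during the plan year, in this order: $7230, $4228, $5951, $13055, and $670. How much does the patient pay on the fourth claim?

Bill 1, $7230: $1788 to deductible, leaving $5442; 40% of $5442 = $2176.80. Patient pays $3964.80; OOP now $3964.80.
Bill 2, $4228: 40% coinsurance on $4228 = $1691.20. Cost to patient: $1691.20. OOP to date $5656.
Bill 3, $5951: deductible already satisfied, so patient's share is 40% × $5951 = $2380.40. Patient owes $2380.40 (running OOP $8036.40).
Bill 4, $13055: deductible met; 40% of $13055 = $5222. Adding that to $8036.40 gives $13258.40, past the $9850 cap; patient pays only $9850 − $8036.40 = $1813.60.

$1813.60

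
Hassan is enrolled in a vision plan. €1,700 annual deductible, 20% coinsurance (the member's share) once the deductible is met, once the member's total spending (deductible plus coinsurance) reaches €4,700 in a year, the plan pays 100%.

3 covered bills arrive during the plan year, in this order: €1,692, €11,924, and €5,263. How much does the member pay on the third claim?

€616.80

Bill 1, €1,692: fully absorbed by the deductible. Member pays €1,692; OOP now €1,692.
Bill 2, €11,924: deductible takes €8, €11,916 remains; 20% of €11,916 = €2,383.20. Member pays €2,391.20; OOP now €4,083.20.
Bill 3, €5,263: deductible met; 20% of €5,263 = €1,052.60. OOP would hit €5,135.80 > €4,700, so the cap limits the member to €4,700 − €4,083.20 = €616.80.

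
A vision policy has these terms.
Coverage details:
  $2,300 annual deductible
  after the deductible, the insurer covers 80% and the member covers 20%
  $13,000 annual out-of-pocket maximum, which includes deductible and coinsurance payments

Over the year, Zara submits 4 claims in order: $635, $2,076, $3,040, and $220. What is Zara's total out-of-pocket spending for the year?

$3,034.20

#1 ($635): fully absorbed by the deductible. Member pays $635; OOP now $635.
#2 ($2,076): deductible takes $1,665, $411 remains; 20% of $411 = $82.20. Cost to member: $1,747.20. OOP to date $2,382.20.
#3 ($3,040): 20% coinsurance on $3,040 = $608. Member pays $608; OOP now $2,990.20.
#4 ($220): deductible already satisfied, so member's share is 20% × $220 = $44. Member owes $44 (running OOP $3,034.20).
Summing the member's payments: $635 + $1,747.20 + $608 + $44 = $3,034.20.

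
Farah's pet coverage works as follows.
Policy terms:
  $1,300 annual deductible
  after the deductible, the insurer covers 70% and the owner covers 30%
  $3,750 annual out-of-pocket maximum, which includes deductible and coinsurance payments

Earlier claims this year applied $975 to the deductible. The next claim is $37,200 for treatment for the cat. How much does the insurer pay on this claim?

$34,425

Deductible still to meet: $1,300 − $975 = $325.
That leaves $37,200 − $325 = $36,875 for coinsurance.
Coinsurance: $36,875 × 30% = $11,062.50.
Owner responsibility before any cap: $325 + $11,062.50 = $11,387.50.
Adding $11,387.50 to the $975 already spent would give $12,362.50, which exceeds the $3,750 cap; the owner pays just $3,750 − $975 = $2,775.
The insurer covers the remainder: $37,200 − $2,775 = $34,425.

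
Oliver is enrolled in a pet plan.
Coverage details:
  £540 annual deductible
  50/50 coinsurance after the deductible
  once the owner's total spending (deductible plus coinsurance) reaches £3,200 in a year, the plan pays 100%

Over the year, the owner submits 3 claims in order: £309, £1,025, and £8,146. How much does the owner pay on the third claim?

£2,263

Claim 1 (£309): all of it applies to the deductible. Cost to owner: £309. OOP to date £309.
Claim 2 (£1,025): £231 finishes the deductible; £794 goes to coinsurance; owner's 50% is £397. Cost to owner: £628. OOP to date £937.
Claim 3 (£8,146): deductible already satisfied, so owner's share is 50% × £8,146 = £4,073. That would push OOP to £5,010, over the £3,200 cap, so owner pays £3,200 − £937 = £2,263.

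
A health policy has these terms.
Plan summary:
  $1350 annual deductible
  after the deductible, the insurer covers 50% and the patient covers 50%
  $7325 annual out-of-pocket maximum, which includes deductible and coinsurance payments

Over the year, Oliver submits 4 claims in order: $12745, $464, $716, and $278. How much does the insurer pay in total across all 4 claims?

$6878

Bill 1, $12745: $1350 to deductible, leaving $11395; coinsurance $11395 × 50% = $5697.50. Patient pays $7047.50; OOP now $7047.50. Insurer: $12745 − $7047.50 = $5697.50.
Bill 2, $464: deductible already satisfied, so patient's share is 50% × $464 = $232. Patient owes $232 (running OOP $7279.50). Plan pays $464 − $232 = $232.
Bill 3, $716: deductible met; 50% of $716 = $358. That would push OOP to $7637.50, over the $7325 cap, so patient pays $7325 − $7279.50 = $45.50. Plan pays $716 − $45.50 = $670.50.
Bill 4, $278: 50% coinsurance on $278 = $139. That would push OOP to $7464, over the $7325 cap, so patient pays $7325 − $7325 = $0. Plan pays $278 − $0 = $278.
Insurer total = bills − patient's total = $14203 − $7325 = $6878.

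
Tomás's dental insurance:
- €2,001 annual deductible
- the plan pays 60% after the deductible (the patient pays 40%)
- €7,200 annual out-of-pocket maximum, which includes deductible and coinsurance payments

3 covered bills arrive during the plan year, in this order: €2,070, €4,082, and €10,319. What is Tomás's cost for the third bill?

€3,538.60

Bill 1, €2,070: €2,001 to deductible, leaving €69; patient's 40% is €27.60. Patient pays €2,028.60; OOP now €2,028.60.
Bill 2, €4,082: deductible already satisfied, so patient's share is 40% × €4,082 = €1,632.80. Patient owes €1,632.80 (running OOP €3,661.40).
Bill 3, €10,319: deductible met; 40% of €10,319 = €4,127.60. OOP would hit €7,789 > €7,200, so the cap limits the patient to €7,200 − €3,661.40 = €3,538.60.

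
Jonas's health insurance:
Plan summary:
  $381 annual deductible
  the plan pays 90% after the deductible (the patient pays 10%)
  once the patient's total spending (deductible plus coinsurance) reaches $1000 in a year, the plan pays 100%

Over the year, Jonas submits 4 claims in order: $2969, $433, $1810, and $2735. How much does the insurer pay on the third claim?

Claim 1 ($2969): $381 to deductible, leaving $2588; patient's 10% is $258.80. Patient owes $639.80 (running OOP $639.80). Insurer: $2969 − $639.80 = $2329.20.
Claim 2 ($433): deductible already satisfied, so patient's share is 10% × $433 = $43.30. Patient owes $43.30 (running OOP $683.10). Insurer: $433 − $43.30 = $389.70.
Claim 3 ($1810): deductible met; 10% of $1810 = $181. Patient pays $181; OOP now $864.10. Insurer: $1810 − $181 = $1629.

$1629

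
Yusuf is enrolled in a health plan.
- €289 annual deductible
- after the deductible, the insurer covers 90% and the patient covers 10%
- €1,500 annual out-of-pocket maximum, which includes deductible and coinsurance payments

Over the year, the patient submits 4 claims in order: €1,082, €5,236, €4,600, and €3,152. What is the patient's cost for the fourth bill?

€148.10

Claim 1 — €1,082: €289 finishes the deductible; €793 goes to coinsurance; patient's 10% is €79.30. Patient owes €368.30 (running OOP €368.30).
Claim 2 — €5,236: deductible met; 10% of €5,236 = €523.60. Patient owes €523.60 (running OOP €891.90).
Claim 3 — €4,600: deductible already satisfied, so patient's share is 10% × €4,600 = €460. Patient pays €460; OOP now €1,351.90.
Claim 4 — €3,152: deductible met; 10% of €3,152 = €315.20. Adding that to €1,351.90 gives €1,667.10, past the €1,500 cap; patient pays only €1,500 − €1,351.90 = €148.10.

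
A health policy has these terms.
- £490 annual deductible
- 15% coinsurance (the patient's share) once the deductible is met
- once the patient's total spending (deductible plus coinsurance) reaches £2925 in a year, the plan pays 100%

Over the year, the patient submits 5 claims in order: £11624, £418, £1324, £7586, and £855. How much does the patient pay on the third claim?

#1 (£11624): £490 to deductible, leaving £11134; patient's 15% is £1670.10. Patient pays £2160.10; OOP now £2160.10.
#2 (£418): deductible met; 15% of £418 = £62.70. Patient owes £62.70 (running OOP £2222.80).
#3 (£1324): deductible already satisfied, so patient's share is 15% × £1324 = £198.60. Cost to patient: £198.60. OOP to date £2421.40.

£198.60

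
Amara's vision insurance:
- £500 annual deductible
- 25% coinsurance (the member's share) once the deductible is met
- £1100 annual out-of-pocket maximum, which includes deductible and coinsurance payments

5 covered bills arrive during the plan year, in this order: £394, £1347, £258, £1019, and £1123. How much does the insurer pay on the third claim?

Bill 1, £394: fully absorbed by the deductible. Member owes £394 (running OOP £394). Plan pays £394 − £394 = £0.
Bill 2, £1347: deductible takes £106, £1241 remains; coinsurance £1241 × 25% = £310.25. Cost to member: £416.25. OOP to date £810.25. Plan pays £1347 − £416.25 = £930.75.
Bill 3, £258: deductible met; 25% of £258 = £64.50. Member pays £64.50; OOP now £874.75. Insurer: £258 − £64.50 = £193.50.

£193.50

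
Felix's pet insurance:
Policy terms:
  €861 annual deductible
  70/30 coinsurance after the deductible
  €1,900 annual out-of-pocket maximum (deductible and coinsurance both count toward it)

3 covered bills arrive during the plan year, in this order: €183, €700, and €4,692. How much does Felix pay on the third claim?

€1,032.40

Claim 1 (€183): entire amount goes to the deductible. Owner pays €183; OOP now €183.
Claim 2 (€700): deductible takes €678, €22 remains; coinsurance €22 × 30% = €6.60. Owner pays €684.60; OOP now €867.60.
Claim 3 (€4,692): deductible met; 30% of €4,692 = €1,407.60. That would push OOP to €2,275.20, over the €1,900 cap, so owner pays €1,900 − €867.60 = €1,032.40.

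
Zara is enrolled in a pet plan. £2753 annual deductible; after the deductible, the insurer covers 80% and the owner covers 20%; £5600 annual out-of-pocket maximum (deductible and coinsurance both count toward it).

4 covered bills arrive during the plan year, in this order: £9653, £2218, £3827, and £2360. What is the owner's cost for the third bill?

Bill 1, £9653: £2753 finishes the deductible; £6900 goes to coinsurance; 20% of £6900 = £1380. Owner pays £4133; OOP now £4133.
Bill 2, £2218: deductible already satisfied, so owner's share is 20% × £2218 = £443.60. Cost to owner: £443.60. OOP to date £4576.60.
Bill 3, £3827: 20% coinsurance on £3827 = £765.40. Cost to owner: £765.40. OOP to date £5342.

£765.40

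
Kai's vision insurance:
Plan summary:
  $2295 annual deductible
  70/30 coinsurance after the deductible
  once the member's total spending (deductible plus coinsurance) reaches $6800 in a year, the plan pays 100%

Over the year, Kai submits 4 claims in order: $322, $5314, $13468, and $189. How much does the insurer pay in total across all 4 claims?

$12493

Claim 1 ($322): fully absorbed by the deductible. Member pays $322; OOP now $322. Plan pays $322 − $322 = $0.
Claim 2 ($5314): $1973 finishes the deductible; $3341 goes to coinsurance; member's 30% is $1002.30. Member owes $2975.30 (running OOP $3297.30). Insurer: $5314 − $2975.30 = $2338.70.
Claim 3 ($13468): 30% coinsurance on $13468 = $4040.40. OOP would hit $7337.70 > $6800, so the cap limits the member to $6800 − $3297.30 = $3502.70. Plan pays $13468 − $3502.70 = $9965.30.
Claim 4 ($189): deductible met; 30% of $189 = $56.70. That would push OOP to $6856.70, over the $6800 cap, so member pays $6800 − $6800 = $0. Plan pays $189 − $0 = $189.
Insurer total = bills − member's total = $19293 − $6800 = $12493.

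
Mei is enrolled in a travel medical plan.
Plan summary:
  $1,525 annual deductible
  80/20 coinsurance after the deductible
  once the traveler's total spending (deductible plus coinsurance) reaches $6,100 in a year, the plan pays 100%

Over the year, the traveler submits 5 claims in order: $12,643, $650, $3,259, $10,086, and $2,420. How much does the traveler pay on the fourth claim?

#1 ($12,643): $1,525 finishes the deductible; $11,118 goes to coinsurance; 20% of $11,118 = $2,223.60. Cost to traveler: $3,748.60. OOP to date $3,748.60.
#2 ($650): 20% coinsurance on $650 = $130. Traveler pays $130; OOP now $3,878.60.
#3 ($3,259): deductible met; 20% of $3,259 = $651.80. Cost to traveler: $651.80. OOP to date $4,530.40.
#4 ($10,086): 20% coinsurance on $10,086 = $2,017.20. Adding that to $4,530.40 gives $6,547.60, past the $6,100 cap; traveler pays only $6,100 − $4,530.40 = $1,569.60.

$1,569.60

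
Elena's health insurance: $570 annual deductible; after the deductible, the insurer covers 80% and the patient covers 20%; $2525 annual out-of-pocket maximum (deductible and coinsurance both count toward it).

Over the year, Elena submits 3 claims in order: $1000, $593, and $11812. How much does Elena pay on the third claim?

Bill 1, $1000: deductible takes $570, $430 remains; 20% of $430 = $86. Patient pays $656; OOP now $656.
Bill 2, $593: deductible met; 20% of $593 = $118.60. Patient pays $118.60; OOP now $774.60.
Bill 3, $11812: 20% coinsurance on $11812 = $2362.40. That would push OOP to $3137, over the $2525 cap, so patient pays $2525 − $774.60 = $1750.40.

$1750.40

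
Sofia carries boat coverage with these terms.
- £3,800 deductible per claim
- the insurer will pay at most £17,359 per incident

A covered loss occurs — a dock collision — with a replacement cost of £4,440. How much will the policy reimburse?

£640

Subtract the deductible: £4,440 − £3,800 = £640.
£640 ≤ £17,359, so the limit doesn't bind; insurer pays £640.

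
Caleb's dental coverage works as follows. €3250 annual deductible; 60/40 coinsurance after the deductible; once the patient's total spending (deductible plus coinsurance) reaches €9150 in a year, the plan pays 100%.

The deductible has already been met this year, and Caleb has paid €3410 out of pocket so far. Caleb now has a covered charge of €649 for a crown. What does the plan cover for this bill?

€389.40

The deductible is already satisfied, so the full bill goes to coinsurance.
40% of €649 = €259.60 falls to the patient.
Year-to-date out-of-pocket becomes €3410 + €259.60 = €3669.60, still under the €9150 maximum, so no cap applies.
The plan picks up €649 − €259.60 = €389.40.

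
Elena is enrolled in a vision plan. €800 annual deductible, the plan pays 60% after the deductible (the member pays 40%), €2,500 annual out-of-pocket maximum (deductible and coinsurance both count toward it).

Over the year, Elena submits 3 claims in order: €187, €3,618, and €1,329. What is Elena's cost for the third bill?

Bill 1, €187: all of it applies to the deductible. Cost to member: €187. OOP to date €187.
Bill 2, €3,618: deductible takes €613, €3,005 remains; member's 40% is €1,202. Member owes €1,815 (running OOP €2,002).
Bill 3, €1,329: deductible met; 40% of €1,329 = €531.60. Adding that to €2,002 gives €2,533.60, past the €2,500 cap; member pays only €2,500 − €2,002 = €498.

€498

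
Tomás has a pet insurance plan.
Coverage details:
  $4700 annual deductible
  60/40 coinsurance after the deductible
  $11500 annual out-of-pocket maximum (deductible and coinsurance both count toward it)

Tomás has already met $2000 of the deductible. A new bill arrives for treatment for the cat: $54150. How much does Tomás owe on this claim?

Remaining deductible: $4700 − $2000 = $2700.
That leaves $54150 − $2700 = $51450 for coinsurance.
Coinsurance: $51450 × 40% = $20580.
So the owner owes $2700 + $20580 = $23280 before any cap.
Adding $23280 to the $2000 already spent would give $25280, which exceeds the $11500 cap; the owner pays just $11500 − $2000 = $9500.

$9500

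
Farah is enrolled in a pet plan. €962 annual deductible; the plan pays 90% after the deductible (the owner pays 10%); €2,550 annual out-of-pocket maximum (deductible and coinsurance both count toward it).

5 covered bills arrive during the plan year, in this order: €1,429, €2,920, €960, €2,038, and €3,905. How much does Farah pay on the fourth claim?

Claim 1 (€1,429): €962 finishes the deductible; €467 goes to coinsurance; owner's 10% is €46.70. Cost to owner: €1,008.70. OOP to date €1,008.70.
Claim 2 (€2,920): 10% coinsurance on €2,920 = €292. Cost to owner: €292. OOP to date €1,300.70.
Claim 3 (€960): deductible already satisfied, so owner's share is 10% × €960 = €96. Owner pays €96; OOP now €1,396.70.
Claim 4 (€2,038): deductible already satisfied, so owner's share is 10% × €2,038 = €203.80. Owner owes €203.80 (running OOP €1,600.50).

€203.80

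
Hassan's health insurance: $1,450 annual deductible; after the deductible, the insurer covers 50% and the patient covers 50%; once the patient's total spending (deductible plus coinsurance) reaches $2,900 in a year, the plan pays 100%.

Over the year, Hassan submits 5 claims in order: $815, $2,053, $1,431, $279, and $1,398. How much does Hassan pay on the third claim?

$715.50

#1 ($815): entire amount goes to the deductible. Patient pays $815; OOP now $815.
#2 ($2,053): $635 to deductible, leaving $1,418; 50% of $1,418 = $709. Patient owes $1,344 (running OOP $2,159).
#3 ($1,431): deductible already satisfied, so patient's share is 50% × $1,431 = $715.50. Patient pays $715.50; OOP now $2,874.50.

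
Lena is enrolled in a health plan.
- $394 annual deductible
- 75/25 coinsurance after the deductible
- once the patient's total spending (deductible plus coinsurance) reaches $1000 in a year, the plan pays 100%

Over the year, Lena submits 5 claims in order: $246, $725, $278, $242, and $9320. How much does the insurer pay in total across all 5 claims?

#1 ($246): all of it applies to the deductible. Patient pays $246; OOP now $246. Plan pays $246 − $246 = $0.
#2 ($725): $148 to deductible, leaving $577; 25% of $577 = $144.25. Patient pays $292.25; OOP now $538.25. Insurer: $725 − $292.25 = $432.75.
#3 ($278): 25% coinsurance on $278 = $69.50. Cost to patient: $69.50. OOP to date $607.75. Insurer: $278 − $69.50 = $208.50.
#4 ($242): deductible already satisfied, so patient's share is 25% × $242 = $60.50. Patient pays $60.50; OOP now $668.25. Insurer: $242 − $60.50 = $181.50.
#5 ($9320): 25% coinsurance on $9320 = $2330. That would push OOP to $2998.25, over the $1000 cap, so patient pays $1000 − $668.25 = $331.75. Insurer: $9320 − $331.75 = $8988.25.
Insurer total = bills − patient's total = $10811 − $1000 = $9811.

$9811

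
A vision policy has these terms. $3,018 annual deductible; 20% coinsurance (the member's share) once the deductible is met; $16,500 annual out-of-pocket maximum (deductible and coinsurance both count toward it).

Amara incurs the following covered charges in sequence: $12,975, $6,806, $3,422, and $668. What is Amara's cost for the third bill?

$684.40

Claim 1 ($12,975): deductible takes $3,018, $9,957 remains; 20% of $9,957 = $1,991.40. Member pays $5,009.40; OOP now $5,009.40.
Claim 2 ($6,806): deductible met; 20% of $6,806 = $1,361.20. Member owes $1,361.20 (running OOP $6,370.60).
Claim 3 ($3,422): 20% coinsurance on $3,422 = $684.40. Member owes $684.40 (running OOP $7,055).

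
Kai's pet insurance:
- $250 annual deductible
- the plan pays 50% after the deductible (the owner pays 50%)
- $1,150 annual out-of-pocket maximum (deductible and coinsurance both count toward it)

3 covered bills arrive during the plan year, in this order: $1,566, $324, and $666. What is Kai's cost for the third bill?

$80

Claim 1 ($1,566): $250 to deductible, leaving $1,316; owner's 50% is $658. Cost to owner: $908. OOP to date $908.
Claim 2 ($324): 50% coinsurance on $324 = $162. Owner owes $162 (running OOP $1,070).
Claim 3 ($666): deductible already satisfied, so owner's share is 50% × $666 = $333. OOP would hit $1,403 > $1,150, so the cap limits the owner to $1,150 − $1,070 = $80.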